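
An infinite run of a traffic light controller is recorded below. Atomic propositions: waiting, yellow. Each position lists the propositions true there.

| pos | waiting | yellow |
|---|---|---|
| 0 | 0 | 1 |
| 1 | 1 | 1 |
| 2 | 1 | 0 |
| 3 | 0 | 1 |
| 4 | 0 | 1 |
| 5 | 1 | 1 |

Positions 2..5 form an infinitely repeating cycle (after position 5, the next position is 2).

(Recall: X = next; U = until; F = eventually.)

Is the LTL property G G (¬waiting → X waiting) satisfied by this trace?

G (¬waiting → X waiting) must hold at every position from 0 onward. It fails at position 0, so G G (¬waiting → X waiting) is false.

Violated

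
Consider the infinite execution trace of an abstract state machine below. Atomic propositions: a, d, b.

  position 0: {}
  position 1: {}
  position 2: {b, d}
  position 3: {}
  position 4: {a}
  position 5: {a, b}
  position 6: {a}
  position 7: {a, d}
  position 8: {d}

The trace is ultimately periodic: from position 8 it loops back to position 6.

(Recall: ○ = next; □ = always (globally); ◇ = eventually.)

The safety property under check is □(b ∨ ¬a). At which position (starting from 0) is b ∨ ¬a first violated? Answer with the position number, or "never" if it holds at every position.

Check b ∨ ¬a at each position in order: 0 ✓, 1 ✓, 2 ✓, 3 ✓.
At position 4 the labels are {a}, so b ∨ ¬a is false there. This is the first violation.

4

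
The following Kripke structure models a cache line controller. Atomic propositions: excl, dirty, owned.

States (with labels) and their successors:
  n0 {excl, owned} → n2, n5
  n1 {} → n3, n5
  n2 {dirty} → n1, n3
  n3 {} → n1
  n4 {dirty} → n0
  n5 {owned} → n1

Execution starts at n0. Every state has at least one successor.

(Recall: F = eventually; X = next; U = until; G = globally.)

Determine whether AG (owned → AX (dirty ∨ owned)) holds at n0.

No

States satisfying owned → AX (dirty ∨ owned): {n0, n1, n2, n3, n4}.
States satisfying AG (owned → AX (dirty ∨ owned)): ∅.
n5 is reachable from n0 and violates owned → AX (dirty ∨ owned), so AG fails at n0.
n0 ∉ Sat(AG (owned → AX (dirty ∨ owned))).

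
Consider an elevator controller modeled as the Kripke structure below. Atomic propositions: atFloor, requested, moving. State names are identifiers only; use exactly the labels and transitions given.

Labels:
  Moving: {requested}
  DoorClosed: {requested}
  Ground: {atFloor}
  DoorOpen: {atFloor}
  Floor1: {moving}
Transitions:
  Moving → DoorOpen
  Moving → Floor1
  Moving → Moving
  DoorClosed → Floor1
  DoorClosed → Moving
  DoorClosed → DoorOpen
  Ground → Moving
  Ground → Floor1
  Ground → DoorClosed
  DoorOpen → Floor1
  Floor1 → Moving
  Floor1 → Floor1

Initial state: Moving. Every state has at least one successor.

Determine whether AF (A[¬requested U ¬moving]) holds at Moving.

Holds

States satisfying A[¬requested U ¬moving]: {Moving, DoorClosed, Ground, DoorOpen}.
States satisfying AF (A[¬requested U ¬moving]): {Moving, DoorClosed, Ground, DoorOpen}.
Moving ∈ Sat(AF (A[¬requested U ¬moving])).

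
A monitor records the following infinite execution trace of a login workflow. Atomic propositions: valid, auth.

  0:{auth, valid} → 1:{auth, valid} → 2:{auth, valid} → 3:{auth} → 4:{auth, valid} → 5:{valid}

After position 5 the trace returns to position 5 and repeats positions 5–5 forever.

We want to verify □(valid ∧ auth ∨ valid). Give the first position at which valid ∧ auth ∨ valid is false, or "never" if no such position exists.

Check valid ∧ auth ∨ valid at each position in order: 0 ✓, 1 ✓, 2 ✓.
At position 3 the labels are {auth}, so valid ∧ auth ∨ valid is false there. This is the first violation.

3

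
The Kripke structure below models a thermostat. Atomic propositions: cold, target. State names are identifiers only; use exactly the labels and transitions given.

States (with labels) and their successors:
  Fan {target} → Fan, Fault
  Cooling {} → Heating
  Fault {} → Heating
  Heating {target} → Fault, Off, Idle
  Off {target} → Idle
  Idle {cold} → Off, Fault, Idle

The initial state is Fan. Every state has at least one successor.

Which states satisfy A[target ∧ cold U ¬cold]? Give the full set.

States satisfying target ∧ cold: ∅.
States satisfying ¬cold: {Fan, Cooling, Fault, Heating, Off}.
States satisfying A[target ∧ cold U ¬cold]: {Fan, Cooling, Fault, Heating, Off}.

{Fan, Cooling, Fault, Heating, Off}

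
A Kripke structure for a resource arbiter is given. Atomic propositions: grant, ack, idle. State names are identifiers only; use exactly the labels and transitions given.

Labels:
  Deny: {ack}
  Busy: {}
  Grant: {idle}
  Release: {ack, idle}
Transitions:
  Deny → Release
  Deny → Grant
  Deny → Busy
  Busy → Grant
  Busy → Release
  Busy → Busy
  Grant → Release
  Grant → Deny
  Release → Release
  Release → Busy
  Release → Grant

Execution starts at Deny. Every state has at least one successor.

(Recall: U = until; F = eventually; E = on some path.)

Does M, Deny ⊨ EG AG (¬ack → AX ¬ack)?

No

States satisfying AG (¬ack → AX ¬ack): ∅.
States satisfying EG AG (¬ack → AX ¬ack): ∅.
No suitable path/successor from Deny witnesses the formula.
Deny ∉ Sat(EG AG (¬ack → AX ¬ack)).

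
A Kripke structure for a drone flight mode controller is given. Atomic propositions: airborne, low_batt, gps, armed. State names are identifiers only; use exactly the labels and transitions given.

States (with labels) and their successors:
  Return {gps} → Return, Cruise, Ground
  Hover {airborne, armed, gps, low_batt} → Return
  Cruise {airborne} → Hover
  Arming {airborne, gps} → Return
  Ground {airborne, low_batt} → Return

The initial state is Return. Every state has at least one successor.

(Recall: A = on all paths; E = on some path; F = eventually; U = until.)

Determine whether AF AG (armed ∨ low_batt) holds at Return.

States satisfying AG (armed ∨ low_batt): ∅.
States satisfying AF AG (armed ∨ low_batt): ∅.
There is a path from Return along which AG (armed ∨ low_batt) never holds.
Return ∉ Sat(AF AG (armed ∨ low_batt)).

Does not hold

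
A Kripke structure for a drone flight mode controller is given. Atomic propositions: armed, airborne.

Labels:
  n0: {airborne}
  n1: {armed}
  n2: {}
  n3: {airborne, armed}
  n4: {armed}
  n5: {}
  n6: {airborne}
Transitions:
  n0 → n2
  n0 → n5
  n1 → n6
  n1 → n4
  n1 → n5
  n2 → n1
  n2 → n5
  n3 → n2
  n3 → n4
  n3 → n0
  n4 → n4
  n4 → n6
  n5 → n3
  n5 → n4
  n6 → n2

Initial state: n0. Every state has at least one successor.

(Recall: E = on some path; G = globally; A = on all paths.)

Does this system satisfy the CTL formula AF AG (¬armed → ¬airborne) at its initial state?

No

States satisfying AG (¬armed → ¬airborne): ∅.
States satisfying AF AG (¬armed → ¬airborne): ∅.
There is a path from n0 along which AG (¬armed → ¬airborne) never holds.
n0 ∉ Sat(AF AG (¬armed → ¬airborne)).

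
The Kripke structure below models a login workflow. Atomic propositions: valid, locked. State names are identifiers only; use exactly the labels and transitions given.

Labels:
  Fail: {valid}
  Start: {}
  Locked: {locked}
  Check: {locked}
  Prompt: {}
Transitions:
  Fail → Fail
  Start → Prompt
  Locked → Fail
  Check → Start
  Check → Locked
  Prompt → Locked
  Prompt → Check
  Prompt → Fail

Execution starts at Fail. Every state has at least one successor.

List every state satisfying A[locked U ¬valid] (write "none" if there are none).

States satisfying locked: {Locked, Check}.
States satisfying ¬valid: {Start, Locked, Check, Prompt}.
States satisfying A[locked U ¬valid]: {Start, Locked, Check, Prompt}.

{Start, Locked, Check, Prompt}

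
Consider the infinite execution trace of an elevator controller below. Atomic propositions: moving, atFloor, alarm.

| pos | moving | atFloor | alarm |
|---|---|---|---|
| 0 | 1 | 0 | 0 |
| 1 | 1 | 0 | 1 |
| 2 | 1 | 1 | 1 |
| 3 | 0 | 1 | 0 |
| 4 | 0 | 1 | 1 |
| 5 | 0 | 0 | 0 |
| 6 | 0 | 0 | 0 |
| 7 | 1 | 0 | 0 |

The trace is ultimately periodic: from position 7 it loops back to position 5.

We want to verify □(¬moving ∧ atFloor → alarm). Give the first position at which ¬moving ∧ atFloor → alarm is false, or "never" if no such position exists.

3

Check ¬moving ∧ atFloor → alarm at each position in order: 0 ✓, 1 ✓, 2 ✓.
At position 3 the labels are {atFloor}, so ¬moving ∧ atFloor → alarm is false there. This is the first violation.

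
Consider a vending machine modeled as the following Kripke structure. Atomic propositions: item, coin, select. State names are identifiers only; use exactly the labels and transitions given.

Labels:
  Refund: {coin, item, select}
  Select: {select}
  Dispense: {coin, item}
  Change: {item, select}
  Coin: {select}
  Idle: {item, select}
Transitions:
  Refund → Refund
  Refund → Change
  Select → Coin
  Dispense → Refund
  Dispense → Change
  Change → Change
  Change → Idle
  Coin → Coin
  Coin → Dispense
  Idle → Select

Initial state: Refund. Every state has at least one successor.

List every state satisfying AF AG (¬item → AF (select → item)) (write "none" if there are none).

none

States satisfying AG (¬item → AF (select → item)): ∅.
States satisfying AF AG (¬item → AF (select → item)): ∅.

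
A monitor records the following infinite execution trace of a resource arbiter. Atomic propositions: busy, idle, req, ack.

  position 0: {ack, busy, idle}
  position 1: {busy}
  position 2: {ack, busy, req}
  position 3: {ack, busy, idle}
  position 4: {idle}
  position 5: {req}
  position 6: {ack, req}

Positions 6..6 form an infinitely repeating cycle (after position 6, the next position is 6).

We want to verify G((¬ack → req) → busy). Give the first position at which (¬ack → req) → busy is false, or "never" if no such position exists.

5

Check (¬ack → req) → busy at each position in order: 0 ✓, 1 ✓, 2 ✓, 3 ✓, 4 ✓.
At position 5 the labels are {req}, so (¬ack → req) → busy is false there. This is the first violation.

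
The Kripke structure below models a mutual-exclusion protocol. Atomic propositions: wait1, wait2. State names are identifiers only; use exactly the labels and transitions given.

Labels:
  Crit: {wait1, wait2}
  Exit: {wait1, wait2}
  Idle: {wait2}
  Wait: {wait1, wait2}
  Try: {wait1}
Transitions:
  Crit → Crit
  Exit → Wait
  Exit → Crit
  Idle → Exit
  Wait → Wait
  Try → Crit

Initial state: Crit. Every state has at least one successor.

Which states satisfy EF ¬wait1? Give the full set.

{Idle}

States satisfying ¬wait1: {Idle}.
States satisfying EF ¬wait1: {Idle}.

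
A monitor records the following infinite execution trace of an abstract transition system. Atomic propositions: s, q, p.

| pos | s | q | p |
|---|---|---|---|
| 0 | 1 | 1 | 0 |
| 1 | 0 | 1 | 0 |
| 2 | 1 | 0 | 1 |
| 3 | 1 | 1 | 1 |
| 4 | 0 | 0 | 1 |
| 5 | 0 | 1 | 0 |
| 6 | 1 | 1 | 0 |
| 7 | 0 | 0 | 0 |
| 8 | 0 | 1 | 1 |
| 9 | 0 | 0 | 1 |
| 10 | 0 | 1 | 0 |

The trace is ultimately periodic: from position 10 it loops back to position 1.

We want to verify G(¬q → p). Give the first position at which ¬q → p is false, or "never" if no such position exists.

7

Check ¬q → p at each position in order: 0 ✓, 1 ✓, 2 ✓, 3 ✓, 4 ✓, 5 ✓, 6 ✓.
At position 7 the labels are {}, so ¬q → p is false there. This is the first violation.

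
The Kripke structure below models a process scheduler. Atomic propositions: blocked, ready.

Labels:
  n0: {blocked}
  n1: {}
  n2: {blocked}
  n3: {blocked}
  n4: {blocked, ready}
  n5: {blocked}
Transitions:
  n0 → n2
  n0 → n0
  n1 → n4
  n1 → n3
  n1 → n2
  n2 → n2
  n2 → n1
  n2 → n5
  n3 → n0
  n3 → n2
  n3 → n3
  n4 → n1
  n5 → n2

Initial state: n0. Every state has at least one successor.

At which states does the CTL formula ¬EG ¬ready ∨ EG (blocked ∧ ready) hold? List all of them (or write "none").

{n4}

States satisfying ¬ready: {n0, n1, n2, n3, n5}.
States satisfying EG ¬ready: {n0, n1, n2, n3, n5}.
States satisfying ¬EG ¬ready: {n4}.
States satisfying blocked ∧ ready: {n4}.
States satisfying EG (blocked ∧ ready): ∅.
States satisfying ¬EG ¬ready ∨ EG (blocked ∧ ready): {n4}.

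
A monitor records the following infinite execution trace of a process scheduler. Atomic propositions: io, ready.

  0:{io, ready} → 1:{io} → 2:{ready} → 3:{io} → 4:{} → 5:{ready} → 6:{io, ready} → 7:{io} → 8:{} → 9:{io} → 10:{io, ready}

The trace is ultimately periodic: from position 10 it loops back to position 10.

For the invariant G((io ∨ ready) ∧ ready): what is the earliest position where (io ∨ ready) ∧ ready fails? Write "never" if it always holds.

Check (io ∨ ready) ∧ ready at each position in order: 0 ✓.
At position 1 the labels are {io}, so (io ∨ ready) ∧ ready is false there. This is the first violation.

1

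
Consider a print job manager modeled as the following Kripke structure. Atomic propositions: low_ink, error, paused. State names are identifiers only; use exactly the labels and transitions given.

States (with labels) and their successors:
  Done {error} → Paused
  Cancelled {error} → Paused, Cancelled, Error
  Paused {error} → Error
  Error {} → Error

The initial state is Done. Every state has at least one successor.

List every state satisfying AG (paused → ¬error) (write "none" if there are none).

{Done, Cancelled, Paused, Error}

States satisfying paused → ¬error: {Done, Cancelled, Paused, Error}.
States satisfying AG (paused → ¬error): {Done, Cancelled, Paused, Error}.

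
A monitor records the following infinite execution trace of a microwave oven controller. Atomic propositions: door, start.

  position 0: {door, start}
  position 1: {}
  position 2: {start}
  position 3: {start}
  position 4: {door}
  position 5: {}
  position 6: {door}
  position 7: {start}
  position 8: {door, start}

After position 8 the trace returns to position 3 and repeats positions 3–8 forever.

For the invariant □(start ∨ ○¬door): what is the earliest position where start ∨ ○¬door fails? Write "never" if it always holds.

5

Check start ∨ ○¬door at each position in order: 0 ✓, 1 ✓, 2 ✓, 3 ✓, 4 ✓.
At position 5 the labels are {} and the next position 6 has {door}, so start ∨ ○¬door is false there. This is the first violation.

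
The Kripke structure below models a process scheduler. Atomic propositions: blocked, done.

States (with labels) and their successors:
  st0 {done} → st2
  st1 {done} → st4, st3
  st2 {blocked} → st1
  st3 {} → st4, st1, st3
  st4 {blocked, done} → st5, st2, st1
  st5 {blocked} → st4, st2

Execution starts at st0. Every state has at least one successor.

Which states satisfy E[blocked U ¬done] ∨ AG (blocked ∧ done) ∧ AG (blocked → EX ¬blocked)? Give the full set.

States satisfying blocked: {st2, st4, st5}.
States satisfying ¬done: {st2, st3, st5}.
States satisfying E[blocked U ¬done]: {st2, st3, st4, st5}.
States satisfying blocked ∧ done: {st4}.
States satisfying AG (blocked ∧ done): ∅.
States satisfying blocked → EX ¬blocked: {st0, st1, st2, st3, st4}.
States satisfying AG (blocked → EX ¬blocked): ∅.
States satisfying AG (blocked ∧ done) ∧ AG (blocked → EX ¬blocked): ∅.
States satisfying E[blocked U ¬done] ∨ AG (blocked ∧ done) ∧ AG (blocked → EX ¬blocked): {st2, st3, st4, st5}.

{st2, st3, st4, st5}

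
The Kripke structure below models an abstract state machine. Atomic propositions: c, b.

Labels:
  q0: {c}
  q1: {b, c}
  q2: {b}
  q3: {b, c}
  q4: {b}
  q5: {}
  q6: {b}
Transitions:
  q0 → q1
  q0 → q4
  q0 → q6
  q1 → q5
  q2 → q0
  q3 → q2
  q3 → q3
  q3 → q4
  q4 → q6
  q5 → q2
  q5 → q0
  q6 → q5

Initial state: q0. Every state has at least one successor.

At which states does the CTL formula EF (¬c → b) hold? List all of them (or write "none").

{q0, q1, q2, q3, q4, q5, q6}

States satisfying ¬c → b: {q0, q1, q2, q3, q4, q6}.
States satisfying EF (¬c → b): {q0, q1, q2, q3, q4, q5, q6}.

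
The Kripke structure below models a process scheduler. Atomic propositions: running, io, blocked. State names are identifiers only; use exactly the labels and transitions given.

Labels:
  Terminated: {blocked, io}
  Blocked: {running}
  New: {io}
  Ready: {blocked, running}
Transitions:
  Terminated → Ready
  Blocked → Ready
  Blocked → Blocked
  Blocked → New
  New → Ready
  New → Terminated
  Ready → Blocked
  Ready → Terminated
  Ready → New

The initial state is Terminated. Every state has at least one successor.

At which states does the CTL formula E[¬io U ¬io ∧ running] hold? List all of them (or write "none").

{Blocked, Ready}

States satisfying ¬io: {Blocked, Ready}.
States satisfying ¬io ∧ running: {Blocked, Ready}.
States satisfying E[¬io U ¬io ∧ running]: {Blocked, Ready}.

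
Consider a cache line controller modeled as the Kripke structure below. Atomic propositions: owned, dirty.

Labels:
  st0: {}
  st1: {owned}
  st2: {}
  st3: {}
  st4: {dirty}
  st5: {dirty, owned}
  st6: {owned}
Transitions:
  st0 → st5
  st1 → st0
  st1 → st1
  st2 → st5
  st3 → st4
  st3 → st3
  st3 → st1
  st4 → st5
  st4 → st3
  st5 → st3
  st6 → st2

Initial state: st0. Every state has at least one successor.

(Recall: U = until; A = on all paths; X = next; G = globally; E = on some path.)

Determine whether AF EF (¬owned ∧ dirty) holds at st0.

States satisfying EF (¬owned ∧ dirty): {st0, st1, st2, st3, st4, st5, st6}.
States satisfying AF EF (¬owned ∧ dirty): {st0, st1, st2, st3, st4, st5, st6}.
st0 ∈ Sat(AF EF (¬owned ∧ dirty)).

Holds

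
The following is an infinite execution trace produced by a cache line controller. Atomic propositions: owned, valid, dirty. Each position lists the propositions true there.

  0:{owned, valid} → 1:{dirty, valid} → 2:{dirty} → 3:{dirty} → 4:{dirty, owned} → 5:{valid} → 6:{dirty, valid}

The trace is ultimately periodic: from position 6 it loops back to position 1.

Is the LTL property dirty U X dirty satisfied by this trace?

Holds

Walking from position 0: X dirty first holds at position 0, and dirty holds at every earlier position along the way, so dirty U X dirty holds.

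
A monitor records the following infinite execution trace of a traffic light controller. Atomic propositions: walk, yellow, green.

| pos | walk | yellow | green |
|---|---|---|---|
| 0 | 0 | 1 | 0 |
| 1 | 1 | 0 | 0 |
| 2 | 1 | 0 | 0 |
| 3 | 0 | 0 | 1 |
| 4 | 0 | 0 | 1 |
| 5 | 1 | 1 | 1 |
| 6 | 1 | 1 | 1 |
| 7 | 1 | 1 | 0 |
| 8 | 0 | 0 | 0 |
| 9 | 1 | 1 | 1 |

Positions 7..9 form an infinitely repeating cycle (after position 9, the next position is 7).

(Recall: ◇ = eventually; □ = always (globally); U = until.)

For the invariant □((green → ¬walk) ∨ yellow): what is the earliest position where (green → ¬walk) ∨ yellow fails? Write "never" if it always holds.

(green → ¬walk) ∨ yellow holds at every position 0..9, and those are all the positions the trace ever visits, so the invariant □((green → ¬walk) ∨ yellow) is never violated.

never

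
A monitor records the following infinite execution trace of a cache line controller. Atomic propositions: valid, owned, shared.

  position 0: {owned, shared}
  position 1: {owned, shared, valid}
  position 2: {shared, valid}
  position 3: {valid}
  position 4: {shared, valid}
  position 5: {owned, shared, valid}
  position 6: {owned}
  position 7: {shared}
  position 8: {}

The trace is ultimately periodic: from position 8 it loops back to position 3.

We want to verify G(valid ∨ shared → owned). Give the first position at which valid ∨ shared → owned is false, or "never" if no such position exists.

Check valid ∨ shared → owned at each position in order: 0 ✓, 1 ✓.
At position 2 the labels are {shared, valid}, so valid ∨ shared → owned is false there. This is the first violation.

2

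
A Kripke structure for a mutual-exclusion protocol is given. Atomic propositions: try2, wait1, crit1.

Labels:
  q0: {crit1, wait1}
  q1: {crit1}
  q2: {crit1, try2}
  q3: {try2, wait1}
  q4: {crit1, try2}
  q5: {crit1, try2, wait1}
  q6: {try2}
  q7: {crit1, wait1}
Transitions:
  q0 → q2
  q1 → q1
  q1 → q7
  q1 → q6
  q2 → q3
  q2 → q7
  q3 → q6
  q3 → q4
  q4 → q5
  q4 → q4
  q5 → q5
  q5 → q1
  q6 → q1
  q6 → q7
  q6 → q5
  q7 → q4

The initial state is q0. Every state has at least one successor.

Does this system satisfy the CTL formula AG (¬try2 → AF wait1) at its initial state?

Does not hold

States satisfying ¬try2 → AF wait1: {q0, q2, q3, q4, q5, q6, q7}.
States satisfying AG (¬try2 → AF wait1): ∅.
q1 is reachable from q0 and violates ¬try2 → AF wait1, so AG fails at q0.
q0 ∉ Sat(AG (¬try2 → AF wait1)).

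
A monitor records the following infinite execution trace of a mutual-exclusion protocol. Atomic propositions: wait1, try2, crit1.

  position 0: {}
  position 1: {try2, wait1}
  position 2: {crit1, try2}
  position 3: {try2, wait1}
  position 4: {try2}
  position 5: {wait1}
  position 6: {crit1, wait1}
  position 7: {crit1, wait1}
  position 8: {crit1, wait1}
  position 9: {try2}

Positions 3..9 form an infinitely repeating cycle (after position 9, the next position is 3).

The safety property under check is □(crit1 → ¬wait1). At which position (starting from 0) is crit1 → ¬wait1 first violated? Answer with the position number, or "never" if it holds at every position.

Check crit1 → ¬wait1 at each position in order: 0 ✓, 1 ✓, 2 ✓, 3 ✓, 4 ✓, 5 ✓.
At position 6 the labels are {crit1, wait1}, so crit1 → ¬wait1 is false there. This is the first violation.

6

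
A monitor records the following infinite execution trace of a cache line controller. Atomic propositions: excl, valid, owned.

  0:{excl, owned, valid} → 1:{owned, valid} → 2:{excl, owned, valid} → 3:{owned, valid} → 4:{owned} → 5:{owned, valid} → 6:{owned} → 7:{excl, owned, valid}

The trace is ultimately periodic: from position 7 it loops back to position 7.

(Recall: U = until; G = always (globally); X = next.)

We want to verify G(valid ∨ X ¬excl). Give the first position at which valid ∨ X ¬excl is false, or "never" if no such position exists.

6

Check valid ∨ X ¬excl at each position in order: 0 ✓, 1 ✓, 2 ✓, 3 ✓, 4 ✓, 5 ✓.
At position 6 the labels are {owned} and the next position 7 has {excl, owned, valid}, so valid ∨ X ¬excl is false there. This is the first violation.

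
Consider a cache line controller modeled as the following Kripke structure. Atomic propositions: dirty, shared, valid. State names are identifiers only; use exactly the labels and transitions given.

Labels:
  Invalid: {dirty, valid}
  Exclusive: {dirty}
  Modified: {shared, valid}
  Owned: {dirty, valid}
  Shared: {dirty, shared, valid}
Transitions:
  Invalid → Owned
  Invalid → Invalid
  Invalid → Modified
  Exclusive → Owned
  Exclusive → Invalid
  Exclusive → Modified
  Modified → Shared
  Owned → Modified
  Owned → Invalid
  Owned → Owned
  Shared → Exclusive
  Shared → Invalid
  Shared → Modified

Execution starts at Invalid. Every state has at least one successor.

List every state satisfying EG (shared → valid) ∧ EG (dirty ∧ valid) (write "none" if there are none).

States satisfying shared → valid: {Invalid, Exclusive, Modified, Owned, Shared}.
States satisfying EG (shared → valid): {Invalid, Exclusive, Modified, Owned, Shared}.
States satisfying dirty ∧ valid: {Invalid, Owned, Shared}.
States satisfying EG (dirty ∧ valid): {Invalid, Owned, Shared}.
States satisfying EG (shared → valid) ∧ EG (dirty ∧ valid): {Invalid, Owned, Shared}.

{Invalid, Owned, Shared}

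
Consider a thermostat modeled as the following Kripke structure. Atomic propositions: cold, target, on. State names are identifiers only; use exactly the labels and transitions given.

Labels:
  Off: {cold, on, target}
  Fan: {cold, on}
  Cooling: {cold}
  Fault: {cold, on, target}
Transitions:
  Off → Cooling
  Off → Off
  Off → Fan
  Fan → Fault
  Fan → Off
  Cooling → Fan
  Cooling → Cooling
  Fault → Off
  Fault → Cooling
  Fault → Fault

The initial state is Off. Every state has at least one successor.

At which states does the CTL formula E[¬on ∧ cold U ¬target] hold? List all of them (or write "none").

{Fan, Cooling}

States satisfying ¬on ∧ cold: {Cooling}.
States satisfying ¬target: {Fan, Cooling}.
States satisfying E[¬on ∧ cold U ¬target]: {Fan, Cooling}.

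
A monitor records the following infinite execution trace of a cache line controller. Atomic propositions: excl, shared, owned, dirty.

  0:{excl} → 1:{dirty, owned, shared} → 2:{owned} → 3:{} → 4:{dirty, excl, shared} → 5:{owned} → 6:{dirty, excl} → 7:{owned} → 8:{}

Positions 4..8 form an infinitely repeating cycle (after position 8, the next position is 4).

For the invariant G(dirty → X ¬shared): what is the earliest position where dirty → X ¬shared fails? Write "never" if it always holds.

never

dirty → X ¬shared holds at every position 0..8, and those are all the positions the trace ever visits, so the invariant G(dirty → X ¬shared) is never violated.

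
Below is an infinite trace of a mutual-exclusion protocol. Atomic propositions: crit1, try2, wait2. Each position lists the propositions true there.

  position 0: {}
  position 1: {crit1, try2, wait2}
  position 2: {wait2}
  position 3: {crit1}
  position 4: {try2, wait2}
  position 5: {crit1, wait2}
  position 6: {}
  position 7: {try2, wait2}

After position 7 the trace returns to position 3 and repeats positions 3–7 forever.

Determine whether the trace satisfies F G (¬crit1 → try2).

G (¬crit1 → try2) is false at every position 0..7, so it never becomes true and F G (¬crit1 → try2) fails.

Violated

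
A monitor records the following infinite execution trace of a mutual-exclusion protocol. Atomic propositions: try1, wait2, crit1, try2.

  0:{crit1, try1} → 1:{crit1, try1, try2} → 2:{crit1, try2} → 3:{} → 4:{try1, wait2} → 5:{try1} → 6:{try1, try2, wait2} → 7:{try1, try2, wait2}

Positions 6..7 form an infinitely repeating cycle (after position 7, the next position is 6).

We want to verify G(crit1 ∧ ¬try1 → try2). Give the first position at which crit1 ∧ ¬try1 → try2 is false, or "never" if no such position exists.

crit1 ∧ ¬try1 → try2 holds at every position 0..7, and those are all the positions the trace ever visits, so the invariant G(crit1 ∧ ¬try1 → try2) is never violated.

never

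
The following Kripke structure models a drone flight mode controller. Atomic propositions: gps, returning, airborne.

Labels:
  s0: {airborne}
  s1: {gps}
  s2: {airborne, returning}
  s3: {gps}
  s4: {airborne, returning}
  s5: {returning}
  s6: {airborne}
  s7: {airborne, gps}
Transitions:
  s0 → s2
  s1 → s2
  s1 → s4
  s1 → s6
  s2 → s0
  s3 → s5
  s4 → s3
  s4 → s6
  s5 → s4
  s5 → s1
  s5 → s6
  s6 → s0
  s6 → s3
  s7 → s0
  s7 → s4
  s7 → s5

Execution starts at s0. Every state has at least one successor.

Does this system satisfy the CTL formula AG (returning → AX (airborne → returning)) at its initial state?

States satisfying returning → AX (airborne → returning): {s0, s1, s3, s6, s7}.
States satisfying AG (returning → AX (airborne → returning)): ∅.
s2 is reachable from s0 and violates returning → AX (airborne → returning), so AG fails at s0.
s0 ∉ Sat(AG (returning → AX (airborne → returning))).

Violated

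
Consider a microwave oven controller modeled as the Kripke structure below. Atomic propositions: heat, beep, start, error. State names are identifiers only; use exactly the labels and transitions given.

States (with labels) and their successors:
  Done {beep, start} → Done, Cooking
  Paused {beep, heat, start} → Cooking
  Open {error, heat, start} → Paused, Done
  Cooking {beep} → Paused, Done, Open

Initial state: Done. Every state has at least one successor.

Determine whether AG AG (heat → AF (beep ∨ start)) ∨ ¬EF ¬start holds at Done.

Satisfied

States satisfying AG (heat → AF (beep ∨ start)): {Done, Paused, Open, Cooking}.
States satisfying AG AG (heat → AF (beep ∨ start)): {Done, Paused, Open, Cooking}.
States satisfying ¬start: {Cooking}.
States satisfying EF ¬start: {Done, Paused, Open, Cooking}.
States satisfying ¬EF ¬start: ∅.
States satisfying AG AG (heat → AF (beep ∨ start)) ∨ ¬EF ¬start: {Done, Paused, Open, Cooking}.
Done ∈ Sat(AG AG (heat → AF (beep ∨ start)) ∨ ¬EF ¬start).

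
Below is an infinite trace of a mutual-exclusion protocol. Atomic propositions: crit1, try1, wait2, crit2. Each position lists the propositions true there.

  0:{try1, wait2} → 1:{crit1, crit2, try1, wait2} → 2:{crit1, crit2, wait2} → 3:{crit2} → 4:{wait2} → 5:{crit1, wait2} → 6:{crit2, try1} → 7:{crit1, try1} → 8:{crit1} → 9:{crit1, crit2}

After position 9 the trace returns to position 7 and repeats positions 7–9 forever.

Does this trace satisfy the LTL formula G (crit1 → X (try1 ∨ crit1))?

Violated

crit1 → X (try1 ∨ crit1) must hold at every position from 0 onward. It fails at position 2, so G (crit1 → X (try1 ∨ crit1)) is false.
Positions where crit1 holds: 1, 2, 5, 7, 8, 9.
Check X (try1 ∨ crit1) at each: 1→ok, 2→fails, 5→ok, 7→ok, 8→ok, 9→ok.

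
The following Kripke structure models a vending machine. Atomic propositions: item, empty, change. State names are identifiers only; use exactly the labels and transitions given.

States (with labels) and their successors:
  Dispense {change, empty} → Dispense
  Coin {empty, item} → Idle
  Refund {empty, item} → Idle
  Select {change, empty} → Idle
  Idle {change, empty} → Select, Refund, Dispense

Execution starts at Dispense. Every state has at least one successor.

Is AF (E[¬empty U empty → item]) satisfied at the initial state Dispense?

Violated

States satisfying E[¬empty U empty → item]: {Coin, Refund}.
States satisfying AF (E[¬empty U empty → item]): {Coin, Refund}.
There is a path from Dispense along which E[¬empty U empty → item] never holds.
Dispense ∉ Sat(AF (E[¬empty U empty → item])).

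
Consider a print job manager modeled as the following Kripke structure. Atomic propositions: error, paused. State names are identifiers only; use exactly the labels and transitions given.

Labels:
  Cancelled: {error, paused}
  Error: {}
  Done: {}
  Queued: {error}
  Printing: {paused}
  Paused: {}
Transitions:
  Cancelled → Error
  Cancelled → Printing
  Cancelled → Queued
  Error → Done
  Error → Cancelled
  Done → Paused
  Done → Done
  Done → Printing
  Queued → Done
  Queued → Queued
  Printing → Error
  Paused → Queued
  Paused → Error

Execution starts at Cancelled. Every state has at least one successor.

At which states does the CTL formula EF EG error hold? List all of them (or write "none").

States satisfying EG error: {Cancelled, Queued}.
States satisfying EF EG error: {Cancelled, Error, Done, Queued, Printing, Paused}.

{Cancelled, Error, Done, Queued, Printing, Paused}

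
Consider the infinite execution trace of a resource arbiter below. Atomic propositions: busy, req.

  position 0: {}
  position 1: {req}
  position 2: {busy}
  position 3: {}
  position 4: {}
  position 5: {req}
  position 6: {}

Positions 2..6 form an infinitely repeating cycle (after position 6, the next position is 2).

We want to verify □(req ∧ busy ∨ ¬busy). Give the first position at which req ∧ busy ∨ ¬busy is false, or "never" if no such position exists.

2

Check req ∧ busy ∨ ¬busy at each position in order: 0 ✓, 1 ✓.
At position 2 the labels are {busy}, so req ∧ busy ∨ ¬busy is false there. This is the first violation.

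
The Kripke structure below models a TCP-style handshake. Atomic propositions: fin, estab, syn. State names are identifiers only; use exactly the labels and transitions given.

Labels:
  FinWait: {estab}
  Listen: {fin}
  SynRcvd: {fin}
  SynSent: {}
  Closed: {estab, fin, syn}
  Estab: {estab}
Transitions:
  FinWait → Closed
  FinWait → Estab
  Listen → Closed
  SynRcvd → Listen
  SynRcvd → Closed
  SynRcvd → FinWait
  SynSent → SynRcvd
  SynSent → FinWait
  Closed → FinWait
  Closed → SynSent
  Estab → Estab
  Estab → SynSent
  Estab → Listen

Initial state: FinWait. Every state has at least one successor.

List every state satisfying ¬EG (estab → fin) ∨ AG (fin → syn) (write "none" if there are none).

States satisfying estab → fin: {Listen, SynRcvd, SynSent, Closed}.
States satisfying EG (estab → fin): {Listen, SynRcvd, SynSent, Closed}.
States satisfying ¬EG (estab → fin): {FinWait, Estab}.
States satisfying fin → syn: {FinWait, SynSent, Closed, Estab}.
States satisfying AG (fin → syn): ∅.
States satisfying ¬EG (estab → fin) ∨ AG (fin → syn): {FinWait, Estab}.

{FinWait, Estab}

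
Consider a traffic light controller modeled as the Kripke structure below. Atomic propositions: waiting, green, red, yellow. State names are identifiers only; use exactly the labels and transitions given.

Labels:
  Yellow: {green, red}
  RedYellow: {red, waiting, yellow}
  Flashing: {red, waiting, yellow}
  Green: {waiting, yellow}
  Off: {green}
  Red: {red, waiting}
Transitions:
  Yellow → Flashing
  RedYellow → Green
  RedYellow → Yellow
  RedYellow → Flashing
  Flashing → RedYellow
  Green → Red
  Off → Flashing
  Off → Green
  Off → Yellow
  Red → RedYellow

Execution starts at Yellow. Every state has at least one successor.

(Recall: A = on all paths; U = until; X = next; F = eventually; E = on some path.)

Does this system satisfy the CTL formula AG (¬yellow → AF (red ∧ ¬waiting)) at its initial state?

Violated

States satisfying ¬yellow → AF (red ∧ ¬waiting): {Yellow, RedYellow, Flashing, Green}.
States satisfying AG (¬yellow → AF (red ∧ ¬waiting)): ∅.
Red is reachable from Yellow and violates ¬yellow → AF (red ∧ ¬waiting), so AG fails at Yellow.
Yellow ∉ Sat(AG (¬yellow → AF (red ∧ ¬waiting))).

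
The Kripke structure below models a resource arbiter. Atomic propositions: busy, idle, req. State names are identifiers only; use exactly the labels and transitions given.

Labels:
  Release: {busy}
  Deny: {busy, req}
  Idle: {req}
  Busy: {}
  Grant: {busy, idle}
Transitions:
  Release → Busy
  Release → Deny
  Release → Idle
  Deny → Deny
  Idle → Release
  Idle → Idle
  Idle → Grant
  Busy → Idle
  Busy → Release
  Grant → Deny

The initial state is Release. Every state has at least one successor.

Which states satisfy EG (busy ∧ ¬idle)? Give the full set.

{Release, Deny}

States satisfying busy ∧ ¬idle: {Release, Deny}.
States satisfying EG (busy ∧ ¬idle): {Release, Deny}.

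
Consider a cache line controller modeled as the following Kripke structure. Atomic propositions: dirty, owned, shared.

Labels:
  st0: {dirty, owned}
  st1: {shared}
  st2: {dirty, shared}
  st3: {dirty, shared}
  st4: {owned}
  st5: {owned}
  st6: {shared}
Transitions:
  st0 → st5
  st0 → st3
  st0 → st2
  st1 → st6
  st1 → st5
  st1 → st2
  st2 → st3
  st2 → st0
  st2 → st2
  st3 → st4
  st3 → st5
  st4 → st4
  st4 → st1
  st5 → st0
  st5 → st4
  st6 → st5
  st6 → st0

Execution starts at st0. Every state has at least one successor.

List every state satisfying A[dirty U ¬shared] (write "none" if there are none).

States satisfying dirty: {st0, st2, st3}.
States satisfying ¬shared: {st0, st4, st5}.
States satisfying A[dirty U ¬shared]: {st0, st3, st4, st5}.

{st0, st3, st4, st5}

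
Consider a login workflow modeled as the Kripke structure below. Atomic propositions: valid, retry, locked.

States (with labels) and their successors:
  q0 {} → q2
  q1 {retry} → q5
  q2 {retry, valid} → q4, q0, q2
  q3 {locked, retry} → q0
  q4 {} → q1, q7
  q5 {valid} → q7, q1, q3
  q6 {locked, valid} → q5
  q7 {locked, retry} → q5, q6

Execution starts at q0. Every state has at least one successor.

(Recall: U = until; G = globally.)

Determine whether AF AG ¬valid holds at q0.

States satisfying AG ¬valid: ∅.
States satisfying AF AG ¬valid: ∅.
There is a path from q0 along which AG ¬valid never holds.
q0 ∉ Sat(AF AG ¬valid).

No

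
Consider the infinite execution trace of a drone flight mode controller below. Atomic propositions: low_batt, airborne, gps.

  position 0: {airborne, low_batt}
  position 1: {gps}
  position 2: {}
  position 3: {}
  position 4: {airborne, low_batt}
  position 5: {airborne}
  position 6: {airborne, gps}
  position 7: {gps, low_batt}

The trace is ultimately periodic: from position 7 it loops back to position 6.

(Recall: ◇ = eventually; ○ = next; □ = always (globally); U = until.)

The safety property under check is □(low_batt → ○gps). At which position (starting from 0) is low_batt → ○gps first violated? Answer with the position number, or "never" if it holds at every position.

Check low_batt → ○gps at each position in order: 0 ✓, 1 ✓, 2 ✓, 3 ✓.
At position 4 the labels are {airborne, low_batt} and the next position 5 has {airborne}, so low_batt → ○gps is false there. This is the first violation.

4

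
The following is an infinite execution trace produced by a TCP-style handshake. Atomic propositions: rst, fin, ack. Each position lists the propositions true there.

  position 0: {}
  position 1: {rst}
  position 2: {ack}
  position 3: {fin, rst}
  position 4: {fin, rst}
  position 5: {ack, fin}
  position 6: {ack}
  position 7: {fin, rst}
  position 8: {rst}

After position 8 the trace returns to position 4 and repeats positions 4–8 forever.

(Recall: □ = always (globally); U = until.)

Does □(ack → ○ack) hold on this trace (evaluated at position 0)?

No

ack → ○ack must hold at every position from 0 onward. It fails at position 2, so □(ack → ○ack) is false.
Positions where ack holds: 2, 5, 6.
Check ○ack at each: 2→fails, 5→ok, 6→fails.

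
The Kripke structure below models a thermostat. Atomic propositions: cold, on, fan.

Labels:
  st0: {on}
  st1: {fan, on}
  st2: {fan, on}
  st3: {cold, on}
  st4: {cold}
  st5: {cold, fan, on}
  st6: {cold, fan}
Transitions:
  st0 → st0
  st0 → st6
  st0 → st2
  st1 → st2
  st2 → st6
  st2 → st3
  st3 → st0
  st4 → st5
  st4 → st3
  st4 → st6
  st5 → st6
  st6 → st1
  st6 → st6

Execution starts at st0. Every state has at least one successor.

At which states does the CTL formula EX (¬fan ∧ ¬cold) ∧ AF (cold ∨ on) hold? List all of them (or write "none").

States satisfying ¬fan ∧ ¬cold: {st0}.
States satisfying EX (¬fan ∧ ¬cold): {st0, st3}.
States satisfying cold ∨ on: {st0, st1, st2, st3, st4, st5, st6}.
States satisfying AF (cold ∨ on): {st0, st1, st2, st3, st4, st5, st6}.
States satisfying EX (¬fan ∧ ¬cold) ∧ AF (cold ∨ on): {st0, st3}.

{st0, st3}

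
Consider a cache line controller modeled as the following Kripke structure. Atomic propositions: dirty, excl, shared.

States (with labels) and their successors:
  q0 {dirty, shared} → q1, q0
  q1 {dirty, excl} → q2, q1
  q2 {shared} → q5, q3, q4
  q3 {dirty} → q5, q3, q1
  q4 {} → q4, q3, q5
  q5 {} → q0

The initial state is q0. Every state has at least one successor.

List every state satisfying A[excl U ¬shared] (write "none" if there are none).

States satisfying excl: {q1}.
States satisfying ¬shared: {q1, q3, q4, q5}.
States satisfying A[excl U ¬shared]: {q1, q3, q4, q5}.

{q1, q3, q4, q5}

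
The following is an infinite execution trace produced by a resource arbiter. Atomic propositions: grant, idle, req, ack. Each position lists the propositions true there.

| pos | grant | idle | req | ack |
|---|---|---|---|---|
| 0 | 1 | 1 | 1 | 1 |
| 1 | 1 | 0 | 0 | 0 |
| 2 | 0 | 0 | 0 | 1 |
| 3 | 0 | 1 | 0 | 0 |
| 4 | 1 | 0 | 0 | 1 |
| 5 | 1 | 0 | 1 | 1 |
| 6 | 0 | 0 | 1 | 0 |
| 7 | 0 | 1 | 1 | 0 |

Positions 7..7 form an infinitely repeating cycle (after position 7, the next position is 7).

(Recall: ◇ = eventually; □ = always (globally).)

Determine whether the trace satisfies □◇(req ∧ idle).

◇(req ∧ idle) holds at every position 0..7, and those are all positions ever visited, so □◇(req ∧ idle) holds.

Holds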